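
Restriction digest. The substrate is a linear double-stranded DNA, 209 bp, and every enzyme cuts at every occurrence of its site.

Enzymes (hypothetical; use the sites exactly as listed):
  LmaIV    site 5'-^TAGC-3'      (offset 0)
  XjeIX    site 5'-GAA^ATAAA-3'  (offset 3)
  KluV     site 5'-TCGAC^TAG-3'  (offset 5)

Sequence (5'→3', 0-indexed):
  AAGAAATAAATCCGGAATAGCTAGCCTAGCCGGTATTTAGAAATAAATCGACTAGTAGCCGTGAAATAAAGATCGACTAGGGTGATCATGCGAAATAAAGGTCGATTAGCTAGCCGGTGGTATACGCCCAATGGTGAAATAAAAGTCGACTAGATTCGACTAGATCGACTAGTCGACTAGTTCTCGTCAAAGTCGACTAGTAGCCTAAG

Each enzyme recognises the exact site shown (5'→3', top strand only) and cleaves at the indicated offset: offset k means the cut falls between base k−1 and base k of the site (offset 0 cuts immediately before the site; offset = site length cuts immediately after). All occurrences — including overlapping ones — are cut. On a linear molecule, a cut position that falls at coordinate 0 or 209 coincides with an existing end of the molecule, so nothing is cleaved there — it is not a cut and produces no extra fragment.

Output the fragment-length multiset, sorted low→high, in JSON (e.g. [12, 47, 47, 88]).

[3,3,4,4,5,5,8,9,9,10,10,10,12,12,12,12,16,17,20,28]

Per-enzyme occurrences:
  LmaIV (TAGC, off=0): starts [17, 21, 26, 55, 106, 110, 200] → cuts [17, 21, 26, 55, 106, 110, 200]
  XjeIX (GAAATAAA, off=3): starts [2, 39, 62, 91, 135] → cuts [5, 42, 65, 94, 138]
  KluV (TCGACTAG, off=5): starts [47, 72, 145, 155, 164, 172, 192] → cuts [52, 77, 150, 160, 169, 177, 197]

All cut coordinates (distinct, sorted): [5, 17, 21, 26, 42, 52, 55, 65, 77, 94, 106, 110, 138, 150, 160, 169, 177, 197, 200]

Fragment lengths:
  [0,5): 5 bp
  [5,17): 12 bp
  [17,21): 4 bp
  [21,26): 5 bp
  [26,42): 16 bp
  [42,52): 10 bp
  [52,55): 3 bp
  [55,65): 10 bp
  [65,77): 12 bp
  [77,94): 17 bp
  [94,106): 12 bp
  [106,110): 4 bp
  [110,138): 28 bp
  [138,150): 12 bp
  [150,160): 10 bp
  [160,169): 9 bp
  [169,177): 8 bp
  [177,197): 20 bp
  [197,200): 3 bp
  [200,209): 9 bp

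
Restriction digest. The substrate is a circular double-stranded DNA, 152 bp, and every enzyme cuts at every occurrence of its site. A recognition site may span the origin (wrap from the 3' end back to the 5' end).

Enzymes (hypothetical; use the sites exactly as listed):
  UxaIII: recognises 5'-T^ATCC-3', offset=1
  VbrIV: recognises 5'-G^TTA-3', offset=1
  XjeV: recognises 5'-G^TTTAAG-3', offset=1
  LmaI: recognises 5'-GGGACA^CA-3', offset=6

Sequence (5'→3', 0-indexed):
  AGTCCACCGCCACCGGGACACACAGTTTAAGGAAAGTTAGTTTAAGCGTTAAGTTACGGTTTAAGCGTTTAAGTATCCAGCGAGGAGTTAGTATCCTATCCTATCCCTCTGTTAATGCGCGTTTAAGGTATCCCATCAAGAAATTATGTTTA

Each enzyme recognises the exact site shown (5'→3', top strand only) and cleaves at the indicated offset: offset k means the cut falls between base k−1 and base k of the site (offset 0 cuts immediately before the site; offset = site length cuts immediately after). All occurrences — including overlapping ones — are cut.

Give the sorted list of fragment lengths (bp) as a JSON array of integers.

Scan for sites:
  UxaIII (TATCC, off=1): starts [73, 91, 96, 101, 128] → cuts [74, 92, 97, 102, 129]
  VbrIV (GTTA, off=1): starts [35, 47, 52, 86, 110] → cuts [36, 48, 53, 87, 111]
  XjeV (GTTTAAG, off=1): starts [24, 39, 58, 66, 120, 147] → cuts [25, 40, 59, 67, 121, 148]
  LmaI (GGGACACA, off=6): starts [14] → cuts [20]

Pooled cuts: [20, 25, 36, 40, 48, 53, 59, 67, 74, 87, 92, 97, 102, 111, 121, 129, 148]

Fragments:
  20→25: 5 bp
  25→36: 11 bp
  36→40: 4 bp
  40→48: 8 bp
  48→53: 5 bp
  53→59: 6 bp
  59→67: 8 bp
  67→74: 7 bp
  74→87: 13 bp
  87→92: 5 bp
  92→97: 5 bp
  97→102: 5 bp
  102→111: 9 bp
  111→121: 10 bp
  121→129: 8 bp
  129→148: 19 bp
  148→20 (wrap): 152-148+20 = 24 bp

[4,5,5,5,5,5,6,7,8,8,8,9,10,11,13,19,24]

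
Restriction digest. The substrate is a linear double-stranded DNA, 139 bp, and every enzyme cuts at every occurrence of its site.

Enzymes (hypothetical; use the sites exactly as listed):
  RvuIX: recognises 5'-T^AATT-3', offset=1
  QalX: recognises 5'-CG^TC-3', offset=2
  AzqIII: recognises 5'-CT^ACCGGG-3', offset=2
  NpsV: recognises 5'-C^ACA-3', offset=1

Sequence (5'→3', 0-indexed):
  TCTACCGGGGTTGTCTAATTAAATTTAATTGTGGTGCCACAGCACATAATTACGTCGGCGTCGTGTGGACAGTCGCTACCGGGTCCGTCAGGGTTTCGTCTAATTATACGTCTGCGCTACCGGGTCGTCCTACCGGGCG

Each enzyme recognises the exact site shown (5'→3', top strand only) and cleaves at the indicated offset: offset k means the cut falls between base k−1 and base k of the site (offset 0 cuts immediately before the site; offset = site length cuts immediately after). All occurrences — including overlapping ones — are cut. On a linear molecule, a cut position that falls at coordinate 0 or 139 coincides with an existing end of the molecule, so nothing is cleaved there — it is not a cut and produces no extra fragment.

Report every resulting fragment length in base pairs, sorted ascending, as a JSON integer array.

[3,3,4,4,5,6,7,8,8,9,9,10,10,11,12,13,17]

Site scan:
  RvuIX TAATT/1: at [15, 25, 46, 100] ⇒ [16, 26, 47, 101]
  QalX CGTC/2: at [52, 58, 85, 96, 108, 125] ⇒ [54, 60, 87, 98, 110, 127]
  AzqIII CTACCGGG/2: at [1, 75, 116, 129] ⇒ [3, 77, 118, 131]
  NpsV CACA/1: at [37, 42] ⇒ [38, 43]

Pooled cuts: [3, 16, 26, 38, 43, 47, 54, 60, 77, 87, 98, 101, 110, 118, 127, 131]

Fragments:
  [0,3): 3 bp
  [3,16): 13 bp
  [16,26): 10 bp
  [26,38): 12 bp
  [38,43): 5 bp
  [43,47): 4 bp
  [47,54): 7 bp
  [54,60): 6 bp
  [60,77): 17 bp
  [77,87): 10 bp
  [87,98): 11 bp
  [98,101): 3 bp
  [101,110): 9 bp
  [110,118): 8 bp
  [118,127): 9 bp
  [127,131): 4 bp
  [131,139): 8 bp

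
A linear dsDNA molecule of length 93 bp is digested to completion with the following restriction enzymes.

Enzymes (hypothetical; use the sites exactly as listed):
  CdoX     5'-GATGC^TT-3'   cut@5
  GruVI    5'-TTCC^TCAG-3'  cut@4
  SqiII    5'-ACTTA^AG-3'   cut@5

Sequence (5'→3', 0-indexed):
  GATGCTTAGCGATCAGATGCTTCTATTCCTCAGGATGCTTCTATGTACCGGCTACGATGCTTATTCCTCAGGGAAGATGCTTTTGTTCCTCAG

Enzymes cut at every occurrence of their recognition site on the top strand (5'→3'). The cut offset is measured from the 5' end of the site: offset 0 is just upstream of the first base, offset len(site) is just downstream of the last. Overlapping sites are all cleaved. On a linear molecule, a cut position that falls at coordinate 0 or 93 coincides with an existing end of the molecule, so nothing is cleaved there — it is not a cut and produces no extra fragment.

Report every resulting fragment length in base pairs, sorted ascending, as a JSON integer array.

Site scan:
  CdoX (GATGCTT, off=5): starts [0, 15, 33, 55, 75] → cuts [5, 20, 38, 60, 80]
  GruVI (TTCCTCAG, off=4): starts [25, 63, 85] → cuts [29, 67, 89]
  SqiII (ACTTAAG, off=5): no sites

All cut coordinates (distinct, sorted): [5, 20, 29, 38, 60, 67, 80, 89]

Fragments:
  [0,5): 5 bp
  [5,20): 15 bp
  [20,29): 9 bp
  [29,38): 9 bp
  [38,60): 22 bp
  [60,67): 7 bp
  [67,80): 13 bp
  [80,89): 9 bp
  [89,93): 4 bp

[4,5,7,9,9,9,13,15,22]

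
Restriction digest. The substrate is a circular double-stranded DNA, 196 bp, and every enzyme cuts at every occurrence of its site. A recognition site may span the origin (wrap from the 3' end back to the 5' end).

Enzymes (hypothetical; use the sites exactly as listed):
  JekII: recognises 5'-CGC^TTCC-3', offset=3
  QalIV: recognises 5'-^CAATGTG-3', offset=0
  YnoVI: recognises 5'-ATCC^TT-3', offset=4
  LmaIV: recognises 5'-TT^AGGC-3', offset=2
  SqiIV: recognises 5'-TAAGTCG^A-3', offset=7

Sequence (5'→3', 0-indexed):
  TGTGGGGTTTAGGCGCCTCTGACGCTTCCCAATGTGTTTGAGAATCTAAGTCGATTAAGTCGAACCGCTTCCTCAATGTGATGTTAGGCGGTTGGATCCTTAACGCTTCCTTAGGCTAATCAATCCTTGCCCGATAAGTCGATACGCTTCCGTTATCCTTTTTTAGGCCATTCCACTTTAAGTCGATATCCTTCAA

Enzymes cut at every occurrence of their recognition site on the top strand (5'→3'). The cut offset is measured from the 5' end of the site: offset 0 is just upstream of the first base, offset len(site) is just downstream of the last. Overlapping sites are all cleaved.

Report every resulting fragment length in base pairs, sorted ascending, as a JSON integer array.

[2,4,5,6,6,6,6,6,7,9,11,12,13,14,14,15,15,21,24]

Site scan:
  JekII CGCTTCC/3: at [22, 65, 103, 144] ⇒ [25, 68, 106, 147]
  QalIV CAATGTG/0: at [29, 73, 193] ⇒ [29, 73, 193]
  YnoVI ATCCTT/4: at [95, 122, 154, 187] ⇒ [99, 126, 158, 191]
  LmaIV TTAGGC/2: at [8, 83, 110, 162] ⇒ [10, 85, 112, 164]
  SqiIV TAAGTCGA/7: at [46, 55, 134, 178] ⇒ [53, 62, 141, 185]

Pooled cuts: [10, 25, 29, 53, 62, 68, 73, 85, 99, 106, 112, 126, 141, 147, 158, 164, 185, 191, 193]

Fragments:
  10→25: 15 bp
  25→29: 4 bp
  29→53: 24 bp
  53→62: 9 bp
  62→68: 6 bp
  68→73: 5 bp
  73→85: 12 bp
  85→99: 14 bp
  99→106: 7 bp
  106→112: 6 bp
  112→126: 14 bp
  126→141: 15 bp
  141→147: 6 bp
  147→158: 11 bp
  158→164: 6 bp
  164→185: 21 bp
  185→191: 6 bp
  191→193: 2 bp
  193→10 (wrap): 196-193+10 = 13 bp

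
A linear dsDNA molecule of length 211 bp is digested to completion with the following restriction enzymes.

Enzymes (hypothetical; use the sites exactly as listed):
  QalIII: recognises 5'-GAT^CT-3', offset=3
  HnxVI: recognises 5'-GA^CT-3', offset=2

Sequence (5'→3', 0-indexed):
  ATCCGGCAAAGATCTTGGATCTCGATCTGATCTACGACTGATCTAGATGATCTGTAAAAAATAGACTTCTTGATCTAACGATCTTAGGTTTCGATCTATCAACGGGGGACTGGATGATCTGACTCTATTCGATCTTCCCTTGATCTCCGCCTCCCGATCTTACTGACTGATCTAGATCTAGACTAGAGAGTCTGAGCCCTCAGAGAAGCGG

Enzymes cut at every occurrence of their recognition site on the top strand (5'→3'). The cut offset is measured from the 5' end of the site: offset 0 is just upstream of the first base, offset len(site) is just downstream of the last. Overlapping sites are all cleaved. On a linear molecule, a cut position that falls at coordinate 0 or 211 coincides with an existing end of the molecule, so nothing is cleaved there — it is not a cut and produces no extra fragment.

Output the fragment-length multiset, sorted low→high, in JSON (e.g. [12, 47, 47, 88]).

Scan for sites:
  QalIII GATCT/3: at [10, 17, 23, 28, 39, 48, 71, 79, 92, 115, 130, 141, 155, 168, 174] ⇒ [13, 20, 26, 31, 42, 51, 74, 82, 95, 118, 133, 144, 158, 171, 177]
  HnxVI GACT/2: at [35, 63, 107, 120, 164, 180] ⇒ [37, 65, 109, 122, 166, 182]

All cut coordinates (distinct, sorted): [13, 20, 26, 31, 37, 42, 51, 65, 74, 82, 95, 109, 118, 122, 133, 144, 158, 166, 171, 177, 182]

Fragment lengths:
  [0,13): 13 bp
  [13,20): 7 bp
  [20,26): 6 bp
  [26,31): 5 bp
  [31,37): 6 bp
  [37,42): 5 bp
  [42,51): 9 bp
  [51,65): 14 bp
  [65,74): 9 bp
  [74,82): 8 bp
  [82,95): 13 bp
  [95,109): 14 bp
  [109,118): 9 bp
  [118,122): 4 bp
  [122,133): 11 bp
  [133,144): 11 bp
  [144,158): 14 bp
  [158,166): 8 bp
  [166,171): 5 bp
  [171,177): 6 bp
  [177,182): 5 bp
  [182,211): 29 bp

[4,5,5,5,5,6,6,6,7,8,8,9,9,9,11,11,13,13,14,14,14,29]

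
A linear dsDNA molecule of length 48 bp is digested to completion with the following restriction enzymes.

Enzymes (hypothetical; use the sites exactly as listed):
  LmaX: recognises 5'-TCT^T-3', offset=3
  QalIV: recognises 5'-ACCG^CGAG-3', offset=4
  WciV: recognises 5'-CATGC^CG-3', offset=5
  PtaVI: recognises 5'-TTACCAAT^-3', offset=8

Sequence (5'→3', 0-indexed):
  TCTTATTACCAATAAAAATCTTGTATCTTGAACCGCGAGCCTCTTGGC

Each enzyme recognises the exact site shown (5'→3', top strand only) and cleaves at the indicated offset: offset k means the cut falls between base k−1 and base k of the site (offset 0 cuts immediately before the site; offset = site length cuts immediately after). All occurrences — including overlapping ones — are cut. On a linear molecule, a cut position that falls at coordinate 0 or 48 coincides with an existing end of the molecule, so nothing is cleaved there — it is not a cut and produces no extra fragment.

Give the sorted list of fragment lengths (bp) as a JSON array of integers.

[3,4,7,7,8,9,10]

Per-enzyme occurrences:
  LmaX (TCTT, off=3): starts [0, 18, 25, 41] → cuts [3, 21, 28, 44]
  QalIV (ACCGCGAG, off=4): starts [31] → cuts [35]
  WciV (CATGCCG, off=5): no sites
  PtaVI (TTACCAAT, off=8): starts [5] → cuts [13]

Pooled cuts: [3, 13, 21, 28, 35, 44]

Fragment lengths:
  [0,3): 3 bp
  [3,13): 10 bp
  [13,21): 8 bp
  [21,28): 7 bp
  [28,35): 7 bp
  [35,44): 9 bp
  [44,48): 4 bp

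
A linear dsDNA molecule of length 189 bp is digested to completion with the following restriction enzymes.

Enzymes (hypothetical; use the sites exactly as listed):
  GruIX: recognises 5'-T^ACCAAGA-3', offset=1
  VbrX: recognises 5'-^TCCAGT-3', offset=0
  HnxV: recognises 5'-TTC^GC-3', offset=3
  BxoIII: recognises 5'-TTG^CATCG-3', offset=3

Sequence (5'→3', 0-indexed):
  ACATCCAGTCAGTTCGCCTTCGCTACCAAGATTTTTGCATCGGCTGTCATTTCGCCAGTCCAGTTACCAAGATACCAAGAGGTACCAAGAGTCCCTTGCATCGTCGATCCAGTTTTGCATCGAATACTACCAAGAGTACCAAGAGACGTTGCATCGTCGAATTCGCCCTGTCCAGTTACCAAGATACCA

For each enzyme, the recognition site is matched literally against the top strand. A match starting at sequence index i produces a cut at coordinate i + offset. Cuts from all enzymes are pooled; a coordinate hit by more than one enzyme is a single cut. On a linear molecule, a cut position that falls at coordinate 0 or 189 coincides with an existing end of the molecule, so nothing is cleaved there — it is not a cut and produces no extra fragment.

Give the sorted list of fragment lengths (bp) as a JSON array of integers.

[3,3,5,6,6,7,7,8,9,9,10,10,11,12,12,13,13,14,15,16]

Site scan:
  GruIX (TACCAAGA, off=1): starts [23, 64, 72, 82, 127, 136, 176] → cuts [24, 65, 73, 83, 128, 137, 177]
  VbrX (TCCAGT, off=0): starts [3, 58, 107, 170] → cuts [3, 58, 107, 170]
  HnxV (TTCGC, off=3): starts [12, 18, 50, 161] → cuts [15, 21, 53, 164]
  BxoIII (TTGCATCG, off=3): starts [34, 95, 114, 148] → cuts [37, 98, 117, 151]

All cut coordinates (distinct, sorted): [3, 15, 21, 24, 37, 53, 58, 65, 73, 83, 98, 107, 117, 128, 137, 151, 164, 170, 177]

Fragments:
  [0,3): 3 bp
  [3,15): 12 bp
  [15,21): 6 bp
  [21,24): 3 bp
  [24,37): 13 bp
  [37,53): 16 bp
  [53,58): 5 bp
  [58,65): 7 bp
  [65,73): 8 bp
  [73,83): 10 bp
  [83,98): 15 bp
  [98,107): 9 bp
  [107,117): 10 bp
  [117,128): 11 bp
  [128,137): 9 bp
  [137,151): 14 bp
  [151,164): 13 bp
  [164,170): 6 bp
  [170,177): 7 bp
  [177,189): 12 bp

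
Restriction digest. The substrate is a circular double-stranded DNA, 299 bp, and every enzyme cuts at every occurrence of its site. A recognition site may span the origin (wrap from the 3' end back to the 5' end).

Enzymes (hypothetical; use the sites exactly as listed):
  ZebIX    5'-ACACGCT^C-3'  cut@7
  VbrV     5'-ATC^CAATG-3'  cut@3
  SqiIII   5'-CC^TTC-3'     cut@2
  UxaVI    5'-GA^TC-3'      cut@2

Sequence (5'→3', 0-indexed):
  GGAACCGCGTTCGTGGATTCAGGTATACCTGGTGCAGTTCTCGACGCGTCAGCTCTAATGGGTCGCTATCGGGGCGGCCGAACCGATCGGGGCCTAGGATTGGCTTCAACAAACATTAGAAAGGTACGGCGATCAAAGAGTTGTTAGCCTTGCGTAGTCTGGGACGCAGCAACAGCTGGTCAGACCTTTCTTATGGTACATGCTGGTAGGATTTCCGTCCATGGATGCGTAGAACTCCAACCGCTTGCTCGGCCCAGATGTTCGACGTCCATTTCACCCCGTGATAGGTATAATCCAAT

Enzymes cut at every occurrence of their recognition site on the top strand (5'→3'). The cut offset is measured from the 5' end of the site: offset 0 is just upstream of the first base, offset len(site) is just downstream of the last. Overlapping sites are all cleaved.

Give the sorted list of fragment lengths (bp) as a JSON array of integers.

[46,90,163]

Scan for sites:
  ZebIX (ACACGCTC, off=7): no sites
  VbrV (ATCCAATG, off=3): starts [292] → cuts [295]
  SqiIII (CCTTC, off=2): no sites
  UxaVI (GATC, off=2): starts [84, 130] → cuts [86, 132]

Pooled cuts: [86, 132, 295]

Fragments:
  86→132: 46 bp
  132→295: 163 bp
  295→86 (wrap): 299-295+86 = 90 bp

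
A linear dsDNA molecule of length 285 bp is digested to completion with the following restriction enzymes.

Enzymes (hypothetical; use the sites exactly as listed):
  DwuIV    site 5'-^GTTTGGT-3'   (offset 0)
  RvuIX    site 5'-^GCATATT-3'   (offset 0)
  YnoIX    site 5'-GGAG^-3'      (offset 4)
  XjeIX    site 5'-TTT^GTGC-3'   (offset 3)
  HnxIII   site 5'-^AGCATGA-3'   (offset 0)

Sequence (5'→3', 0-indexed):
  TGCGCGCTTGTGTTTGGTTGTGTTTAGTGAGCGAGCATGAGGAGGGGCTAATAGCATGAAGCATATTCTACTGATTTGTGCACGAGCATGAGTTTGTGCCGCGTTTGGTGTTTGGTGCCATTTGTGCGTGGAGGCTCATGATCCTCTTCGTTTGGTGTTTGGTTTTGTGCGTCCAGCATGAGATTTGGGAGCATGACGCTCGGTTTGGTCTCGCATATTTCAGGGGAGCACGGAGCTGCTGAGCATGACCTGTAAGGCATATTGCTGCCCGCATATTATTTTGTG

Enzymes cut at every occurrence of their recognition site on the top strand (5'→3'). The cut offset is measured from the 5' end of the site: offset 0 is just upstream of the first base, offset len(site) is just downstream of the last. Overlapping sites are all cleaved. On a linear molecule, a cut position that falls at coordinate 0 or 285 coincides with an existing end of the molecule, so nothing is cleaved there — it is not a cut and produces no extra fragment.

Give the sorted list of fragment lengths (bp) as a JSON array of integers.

Per-enzyme occurrences:
  DwuIV GTTTGGT/0: at [11, 102, 109, 149, 156, 202] ⇒ [11, 102, 109, 149, 156, 202]
  RvuIX GCATATT/0: at [60, 212, 256, 270] ⇒ [60, 212, 256, 270]
  YnoIX GGAG/4: at [40, 129, 187, 224, 231] ⇒ [44, 133, 191, 228, 235]
  XjeIX TTTGTGC/3: at [74, 92, 120, 163] ⇒ [77, 95, 123, 166]
  HnxIII AGCATGA/0: at [33, 52, 84, 174, 189, 241] ⇒ [33, 52, 84, 174, 189, 241]

All cut coordinates (distinct, sorted): [11, 33, 44, 52, 60, 77, 84, 95, 102, 109, 123, 133, 149, 156, 166, 174, 189, 191, 202, 212, 228, 235, 241, 256, 270]

Fragments:
  [0,11): 11 bp
  [11,33): 22 bp
  [33,44): 11 bp
  [44,52): 8 bp
  [52,60): 8 bp
  [60,77): 17 bp
  [77,84): 7 bp
  [84,95): 11 bp
  [95,102): 7 bp
  [102,109): 7 bp
  [109,123): 14 bp
  [123,133): 10 bp
  [133,149): 16 bp
  [149,156): 7 bp
  [156,166): 10 bp
  [166,174): 8 bp
  [174,189): 15 bp
  [189,191): 2 bp
  [191,202): 11 bp
  [202,212): 10 bp
  [212,228): 16 bp
  [228,235): 7 bp
  [235,241): 6 bp
  [241,256): 15 bp
  [256,270): 14 bp
  [270,285): 15 bp

[2,6,7,7,7,7,7,8,8,8,10,10,10,11,11,11,11,14,14,15,15,15,16,16,17,22]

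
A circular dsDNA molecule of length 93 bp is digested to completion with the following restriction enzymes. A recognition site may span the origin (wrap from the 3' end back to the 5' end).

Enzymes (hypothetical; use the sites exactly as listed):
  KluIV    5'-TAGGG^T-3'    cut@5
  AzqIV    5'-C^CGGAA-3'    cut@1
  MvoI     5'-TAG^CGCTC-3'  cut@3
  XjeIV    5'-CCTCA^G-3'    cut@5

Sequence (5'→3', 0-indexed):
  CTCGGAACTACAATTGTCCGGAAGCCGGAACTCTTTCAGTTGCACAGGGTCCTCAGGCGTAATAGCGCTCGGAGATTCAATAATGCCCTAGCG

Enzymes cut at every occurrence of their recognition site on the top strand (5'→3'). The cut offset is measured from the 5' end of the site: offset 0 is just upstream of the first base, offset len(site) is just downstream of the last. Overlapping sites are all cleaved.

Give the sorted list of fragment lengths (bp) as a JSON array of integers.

[7,10,20,26,30]

Per-enzyme occurrences:
  KluIV (TAGGGT, off=5): no sites
  AzqIV (CCGGAA, off=1): starts [17, 24] → cuts [18, 25]
  MvoI (TAGCGCTC, off=3): starts [62, 88] → cuts [65, 91]
  XjeIV (CCTCAG, off=5): starts [50] → cuts [55]

All cut coordinates (distinct, sorted): [18, 25, 55, 65, 91]

Fragment lengths:
  18→25: 7 bp
  25→55: 30 bp
  55→65: 10 bp
  65→91: 26 bp
  91→18 (wrap): 93-91+18 = 20 bp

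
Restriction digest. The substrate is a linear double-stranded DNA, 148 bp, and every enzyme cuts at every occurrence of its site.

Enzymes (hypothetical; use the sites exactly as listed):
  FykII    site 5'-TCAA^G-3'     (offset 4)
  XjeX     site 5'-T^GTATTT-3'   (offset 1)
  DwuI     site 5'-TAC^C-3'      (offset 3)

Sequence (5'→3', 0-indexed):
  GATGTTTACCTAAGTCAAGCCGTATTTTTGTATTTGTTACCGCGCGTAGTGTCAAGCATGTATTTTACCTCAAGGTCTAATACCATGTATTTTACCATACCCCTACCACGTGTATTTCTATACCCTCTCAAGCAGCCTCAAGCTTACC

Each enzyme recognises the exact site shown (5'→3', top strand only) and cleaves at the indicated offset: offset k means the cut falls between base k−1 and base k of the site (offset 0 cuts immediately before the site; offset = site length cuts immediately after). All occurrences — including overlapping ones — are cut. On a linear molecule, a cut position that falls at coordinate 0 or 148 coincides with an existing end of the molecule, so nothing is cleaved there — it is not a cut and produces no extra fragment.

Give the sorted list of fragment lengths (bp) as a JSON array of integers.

[1,3,4,5,5,5,6,6,8,9,9,9,9,10,10,11,11,12,15]

Site scan:
  FykII (TCAAG, off=4): starts [14, 51, 69, 127, 137] → cuts [18, 55, 73, 131, 141]
  XjeX (TGTATTT, off=1): starts [28, 58, 85, 110] → cuts [29, 59, 86, 111]
  DwuI (TACC, off=3): starts [6, 37, 65, 80, 92, 97, 103, 120, 144] → cuts [9, 40, 68, 83, 95, 100, 106, 123, 147]

Pooled cuts: [9, 18, 29, 40, 55, 59, 68, 73, 83, 86, 95, 100, 106, 111, 123, 131, 141, 147]

Fragments:
  [0,9): 9 bp
  [9,18): 9 bp
  [18,29): 11 bp
  [29,40): 11 bp
  [40,55): 15 bp
  [55,59): 4 bp
  [59,68): 9 bp
  [68,73): 5 bp
  [73,83): 10 bp
  [83,86): 3 bp
  [86,95): 9 bp
  [95,100): 5 bp
  [100,106): 6 bp
  [106,111): 5 bp
  [111,123): 12 bp
  [123,131): 8 bp
  [131,141): 10 bp
  [141,147): 6 bp
  [147,148): 1 bp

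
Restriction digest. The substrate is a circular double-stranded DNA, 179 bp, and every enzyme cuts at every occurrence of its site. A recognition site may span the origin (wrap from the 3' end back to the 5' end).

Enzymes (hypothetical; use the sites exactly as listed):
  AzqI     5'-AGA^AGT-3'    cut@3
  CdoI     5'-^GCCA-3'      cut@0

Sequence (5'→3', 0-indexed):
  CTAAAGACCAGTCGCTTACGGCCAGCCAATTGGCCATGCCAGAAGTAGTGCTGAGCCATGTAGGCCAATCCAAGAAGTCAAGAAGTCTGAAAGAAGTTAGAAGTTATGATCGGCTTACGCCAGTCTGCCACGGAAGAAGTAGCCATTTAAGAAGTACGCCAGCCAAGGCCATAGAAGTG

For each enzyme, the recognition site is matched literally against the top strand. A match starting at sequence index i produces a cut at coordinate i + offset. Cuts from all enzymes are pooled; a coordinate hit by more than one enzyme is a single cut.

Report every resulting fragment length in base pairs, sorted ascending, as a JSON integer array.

Scan for sites:
  AzqI AGAAGT/3: at [40, 72, 80, 91, 98, 134, 149, 172] ⇒ [43, 75, 83, 94, 101, 137, 152, 175]
  CdoI GCCA/0: at [20, 24, 32, 37, 54, 63, 118, 126, 141, 157, 161, 167] ⇒ [20, 24, 32, 37, 54, 63, 118, 126, 141, 157, 161, 167]

Pooled cuts: [20, 24, 32, 37, 43, 54, 63, 75, 83, 94, 101, 118, 126, 137, 141, 152, 157, 161, 167, 175]

Fragments:
  20→24: 4 bp
  24→32: 8 bp
  32→37: 5 bp
  37→43: 6 bp
  43→54: 11 bp
  54→63: 9 bp
  63→75: 12 bp
  75→83: 8 bp
  83→94: 11 bp
  94→101: 7 bp
  101→118: 17 bp
  118→126: 8 bp
  126→137: 11 bp
  137→141: 4 bp
  141→152: 11 bp
  152→157: 5 bp
  157→161: 4 bp
  161→167: 6 bp
  167→175: 8 bp
  175→20 (wrap): 179-175+20 = 24 bp

[4,4,4,5,5,6,6,7,8,8,8,8,9,11,11,11,11,12,17,24]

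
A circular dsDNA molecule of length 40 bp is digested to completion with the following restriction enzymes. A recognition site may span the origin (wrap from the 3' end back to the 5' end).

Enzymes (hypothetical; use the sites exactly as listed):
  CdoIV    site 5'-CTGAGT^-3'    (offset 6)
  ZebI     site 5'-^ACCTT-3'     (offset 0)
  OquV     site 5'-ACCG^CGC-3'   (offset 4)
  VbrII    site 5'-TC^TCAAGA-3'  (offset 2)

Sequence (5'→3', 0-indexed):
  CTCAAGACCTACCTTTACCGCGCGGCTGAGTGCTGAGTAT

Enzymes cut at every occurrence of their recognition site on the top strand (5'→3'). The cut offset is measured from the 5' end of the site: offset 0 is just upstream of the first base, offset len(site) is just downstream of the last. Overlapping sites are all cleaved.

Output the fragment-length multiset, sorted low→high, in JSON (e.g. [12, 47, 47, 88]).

Site scan:
  CdoIV CTGAGT/6: at [25, 32] ⇒ [31, 38]
  ZebI ACCTT/0: at [10] ⇒ [10]
  OquV ACCGCGC/4: at [16] ⇒ [20]
  VbrII TCTCAAGA/2: at [39] ⇒ [1]

Pooled cuts: [1, 10, 20, 31, 38]

Fragment lengths:
  1→10: 9 bp
  10→20: 10 bp
  20→31: 11 bp
  31→38: 7 bp
  38→1 (wrap): 40-38+1 = 3 bp

[3,7,9,10,11]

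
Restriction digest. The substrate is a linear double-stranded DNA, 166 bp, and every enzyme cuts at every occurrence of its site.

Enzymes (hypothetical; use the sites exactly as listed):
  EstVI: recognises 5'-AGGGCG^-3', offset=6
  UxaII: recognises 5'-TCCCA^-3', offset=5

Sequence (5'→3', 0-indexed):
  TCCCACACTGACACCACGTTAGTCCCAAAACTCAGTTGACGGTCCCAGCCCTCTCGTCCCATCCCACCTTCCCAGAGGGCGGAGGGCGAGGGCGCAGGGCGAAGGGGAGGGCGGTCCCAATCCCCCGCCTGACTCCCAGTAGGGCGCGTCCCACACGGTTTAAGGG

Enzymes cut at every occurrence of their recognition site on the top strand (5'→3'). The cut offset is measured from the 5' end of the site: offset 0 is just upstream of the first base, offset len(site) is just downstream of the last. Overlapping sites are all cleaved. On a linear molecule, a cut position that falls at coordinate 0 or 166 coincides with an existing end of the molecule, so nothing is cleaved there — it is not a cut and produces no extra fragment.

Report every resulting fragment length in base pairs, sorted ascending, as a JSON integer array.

[5,5,6,6,7,7,7,7,8,8,12,13,14,19,20,22]

Site scan:
  EstVI (AGGGCG, off=6): starts [75, 82, 88, 95, 107, 140] → cuts [81, 88, 94, 101, 113, 146]
  UxaII (TCCCA, off=5): starts [0, 22, 42, 56, 61, 69, 114, 133, 148] → cuts [5, 27, 47, 61, 66, 74, 119, 138, 153]

Pooled cuts: [5, 27, 47, 61, 66, 74, 81, 88, 94, 101, 113, 119, 138, 146, 153]

Fragment lengths:
  [0,5): 5 bp
  [5,27): 22 bp
  [27,47): 20 bp
  [47,61): 14 bp
  [61,66): 5 bp
  [66,74): 8 bp
  [74,81): 7 bp
  [81,88): 7 bp
  [88,94): 6 bp
  [94,101): 7 bp
  [101,113): 12 bp
  [113,119): 6 bp
  [119,138): 19 bp
  [138,146): 8 bp
  [146,153): 7 bp
  [153,166): 13 bp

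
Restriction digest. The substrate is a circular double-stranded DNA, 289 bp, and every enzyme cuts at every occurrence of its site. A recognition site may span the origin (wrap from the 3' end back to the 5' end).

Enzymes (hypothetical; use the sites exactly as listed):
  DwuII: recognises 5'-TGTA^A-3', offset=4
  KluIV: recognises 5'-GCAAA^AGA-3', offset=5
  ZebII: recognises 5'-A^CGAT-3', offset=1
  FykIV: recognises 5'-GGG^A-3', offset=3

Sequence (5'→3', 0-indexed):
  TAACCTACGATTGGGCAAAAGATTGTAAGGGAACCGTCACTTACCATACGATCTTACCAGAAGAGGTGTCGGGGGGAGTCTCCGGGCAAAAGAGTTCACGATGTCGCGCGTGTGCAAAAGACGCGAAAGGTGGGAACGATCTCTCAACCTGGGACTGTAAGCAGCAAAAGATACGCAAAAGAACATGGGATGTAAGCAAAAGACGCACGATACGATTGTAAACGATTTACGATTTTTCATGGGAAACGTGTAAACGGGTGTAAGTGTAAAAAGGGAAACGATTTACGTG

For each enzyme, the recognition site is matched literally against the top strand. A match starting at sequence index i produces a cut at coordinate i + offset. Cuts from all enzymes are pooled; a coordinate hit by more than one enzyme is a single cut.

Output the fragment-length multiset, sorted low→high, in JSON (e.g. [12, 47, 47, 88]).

[2,2,3,4,5,5,5,6,6,6,7,7,7,8,8,8,9,9,10,10,11,12,13,14,14,16,17,17,20,28]

Scan for sites:
  DwuII TGTAA/4: at [23, 155, 190, 216, 248, 258, 264, 287] ⇒ [2, 27, 159, 194, 220, 252, 262, 268]
  KluIV GCAAAAGA/5: at [14, 85, 113, 163, 174, 195] ⇒ [19, 90, 118, 168, 179, 200]
  ZebII ACGAT/1: at [6, 47, 97, 135, 206, 211, 221, 228, 277] ⇒ [7, 48, 98, 136, 207, 212, 222, 229, 278]
  FykIV GGGA/3: at [28, 73, 131, 150, 186, 240, 272] ⇒ [31, 76, 134, 153, 189, 243, 275]

All cut coordinates (distinct, sorted): [2, 7, 19, 27, 31, 48, 76, 90, 98, 118, 134, 136, 153, 159, 168, 179, 189, 194, 200, 207, 212, 220, 222, 229, 243, 252, 262, 268, 275, 278]

Fragments:
  2→7: 5 bp
  7→19: 12 bp
  19→27: 8 bp
  27→31: 4 bp
  31→48: 17 bp
  48→76: 28 bp
  76→90: 14 bp
  90→98: 8 bp
  98→118: 20 bp
  118→134: 16 bp
  134→136: 2 bp
  136→153: 17 bp
  153→159: 6 bp
  159→168: 9 bp
  168→179: 11 bp
  179→189: 10 bp
  189→194: 5 bp
  194→200: 6 bp
  200→207: 7 bp
  207→212: 5 bp
  212→220: 8 bp
  220→222: 2 bp
  222→229: 7 bp
  229→243: 14 bp
  243→252: 9 bp
  252→262: 10 bp
  262→268: 6 bp
  268→275: 7 bp
  275→278: 3 bp
  278→2 (wrap): 289-278+2 = 13 bp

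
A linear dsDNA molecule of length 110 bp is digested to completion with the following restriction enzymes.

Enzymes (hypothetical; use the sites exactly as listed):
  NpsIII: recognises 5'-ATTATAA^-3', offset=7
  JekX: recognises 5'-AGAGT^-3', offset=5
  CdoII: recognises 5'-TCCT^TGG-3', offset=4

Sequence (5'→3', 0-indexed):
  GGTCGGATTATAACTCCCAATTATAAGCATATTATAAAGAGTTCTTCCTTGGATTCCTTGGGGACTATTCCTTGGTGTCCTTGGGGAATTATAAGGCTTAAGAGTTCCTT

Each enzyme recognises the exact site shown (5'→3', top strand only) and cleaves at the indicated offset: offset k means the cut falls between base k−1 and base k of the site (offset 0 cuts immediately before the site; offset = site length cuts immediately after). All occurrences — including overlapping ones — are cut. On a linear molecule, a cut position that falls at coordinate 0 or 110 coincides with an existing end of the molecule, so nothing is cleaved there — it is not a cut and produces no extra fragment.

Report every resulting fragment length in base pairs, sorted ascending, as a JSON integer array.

Scan for sites:
  NpsIII (ATTATAA, off=7): starts [6, 19, 30, 87] → cuts [13, 26, 37, 94]
  JekX (AGAGT, off=5): starts [37, 100] → cuts [42, 105]
  CdoII (TCCTTGG, off=4): starts [45, 54, 68, 77] → cuts [49, 58, 72, 81]

All cut coordinates (distinct, sorted): [13, 26, 37, 42, 49, 58, 72, 81, 94, 105]

Fragment lengths:
  [0,13): 13 bp
  [13,26): 13 bp
  [26,37): 11 bp
  [37,42): 5 bp
  [42,49): 7 bp
  [49,58): 9 bp
  [58,72): 14 bp
  [72,81): 9 bp
  [81,94): 13 bp
  [94,105): 11 bp
  [105,110): 5 bp

[5,5,7,9,9,11,11,13,13,13,14]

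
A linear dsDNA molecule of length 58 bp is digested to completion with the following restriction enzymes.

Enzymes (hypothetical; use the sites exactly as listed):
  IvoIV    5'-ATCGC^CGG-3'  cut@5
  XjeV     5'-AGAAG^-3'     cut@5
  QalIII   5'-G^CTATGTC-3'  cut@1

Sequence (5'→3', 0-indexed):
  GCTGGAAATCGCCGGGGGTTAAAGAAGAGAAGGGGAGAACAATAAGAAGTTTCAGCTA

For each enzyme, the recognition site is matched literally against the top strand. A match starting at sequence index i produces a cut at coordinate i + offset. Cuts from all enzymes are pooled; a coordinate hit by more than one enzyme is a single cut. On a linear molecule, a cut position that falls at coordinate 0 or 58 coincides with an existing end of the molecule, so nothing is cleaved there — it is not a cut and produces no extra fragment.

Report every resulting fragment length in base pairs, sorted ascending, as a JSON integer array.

Scan for sites:
  IvoIV (ATCGCCGG, off=5): starts [7] → cuts [12]
  XjeV (AGAAG, off=5): starts [22, 27, 44] → cuts [27, 32, 49]
  QalIII (GCTATGTC, off=1): no sites

Pooled cuts: [12, 27, 32, 49]

Fragments:
  [0,12): 12 bp
  [12,27): 15 bp
  [27,32): 5 bp
  [32,49): 17 bp
  [49,58): 9 bp

[5,9,12,15,17]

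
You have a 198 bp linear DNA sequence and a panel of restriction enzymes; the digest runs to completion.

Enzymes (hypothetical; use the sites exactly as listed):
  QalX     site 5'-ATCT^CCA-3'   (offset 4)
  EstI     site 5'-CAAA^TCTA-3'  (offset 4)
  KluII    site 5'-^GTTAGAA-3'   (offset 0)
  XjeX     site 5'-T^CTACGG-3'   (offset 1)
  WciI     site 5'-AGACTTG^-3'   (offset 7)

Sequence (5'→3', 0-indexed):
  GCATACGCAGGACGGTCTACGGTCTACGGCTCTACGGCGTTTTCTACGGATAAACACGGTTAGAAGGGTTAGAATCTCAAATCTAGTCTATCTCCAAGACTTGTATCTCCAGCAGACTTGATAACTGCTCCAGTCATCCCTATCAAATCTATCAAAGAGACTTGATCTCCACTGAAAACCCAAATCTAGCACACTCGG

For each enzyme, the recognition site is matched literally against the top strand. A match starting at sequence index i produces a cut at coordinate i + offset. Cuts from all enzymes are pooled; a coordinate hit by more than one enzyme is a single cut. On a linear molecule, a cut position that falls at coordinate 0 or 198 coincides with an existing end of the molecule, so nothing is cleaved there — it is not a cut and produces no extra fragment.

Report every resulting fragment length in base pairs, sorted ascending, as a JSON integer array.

Scan for sites:
  QalX (ATCTCCA, off=4): starts [89, 104, 164] → cuts [93, 108, 168]
  EstI (CAAATCTA, off=4): starts [77, 143, 180] → cuts [81, 147, 184]
  KluII (GTTAGAA, off=0): starts [58, 67] → cuts [58, 67]
  XjeX (TCTACGG, off=1): starts [15, 22, 30, 42] → cuts [16, 23, 31, 43]
  WciI (AGACTTG, off=7): starts [96, 113, 157] → cuts [103, 120, 164]

All cut coordinates (distinct, sorted): [16, 23, 31, 43, 58, 67, 81, 93, 103, 108, 120, 147, 164, 168, 184]

Fragment lengths:
  [0,16): 16 bp
  [16,23): 7 bp
  [23,31): 8 bp
  [31,43): 12 bp
  [43,58): 15 bp
  [58,67): 9 bp
  [67,81): 14 bp
  [81,93): 12 bp
  [93,103): 10 bp
  [103,108): 5 bp
  [108,120): 12 bp
  [120,147): 27 bp
  [147,164): 17 bp
  [164,168): 4 bp
  [168,184): 16 bp
  [184,198): 14 bp

[4,5,7,8,9,10,12,12,12,14,14,15,16,16,17,27]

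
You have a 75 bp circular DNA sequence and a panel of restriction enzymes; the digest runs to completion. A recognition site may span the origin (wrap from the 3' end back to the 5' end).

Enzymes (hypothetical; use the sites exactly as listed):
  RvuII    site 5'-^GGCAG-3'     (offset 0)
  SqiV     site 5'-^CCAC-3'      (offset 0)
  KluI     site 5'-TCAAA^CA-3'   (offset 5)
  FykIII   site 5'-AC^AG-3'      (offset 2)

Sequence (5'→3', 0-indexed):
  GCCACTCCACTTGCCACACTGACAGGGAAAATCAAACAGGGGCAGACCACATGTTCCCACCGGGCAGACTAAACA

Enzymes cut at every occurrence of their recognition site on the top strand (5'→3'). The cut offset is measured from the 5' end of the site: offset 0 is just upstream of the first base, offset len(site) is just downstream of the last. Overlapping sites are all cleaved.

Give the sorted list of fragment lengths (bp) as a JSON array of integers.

Site scan:
  RvuII (GGCAG, off=0): starts [40, 62] → cuts [40, 62]
  SqiV (CCAC, off=0): starts [1, 6, 13, 46, 56] → cuts [1, 6, 13, 46, 56]
  KluI (TCAAACA, off=5): starts [31] → cuts [36]
  FykIII (ACAG, off=2): starts [21, 35, 72] → cuts [23, 37, 74]

Pooled cuts: [1, 6, 13, 23, 36, 37, 40, 46, 56, 62, 74]

Fragments:
  1→6: 5 bp
  6→13: 7 bp
  13→23: 10 bp
  23→36: 13 bp
  36→37: 1 bp
  37→40: 3 bp
  40→46: 6 bp
  46→56: 10 bp
  56→62: 6 bp
  62→74: 12 bp
  74→1 (wrap): 75-74+1 = 2 bp

[1,2,3,5,6,6,7,10,10,12,13]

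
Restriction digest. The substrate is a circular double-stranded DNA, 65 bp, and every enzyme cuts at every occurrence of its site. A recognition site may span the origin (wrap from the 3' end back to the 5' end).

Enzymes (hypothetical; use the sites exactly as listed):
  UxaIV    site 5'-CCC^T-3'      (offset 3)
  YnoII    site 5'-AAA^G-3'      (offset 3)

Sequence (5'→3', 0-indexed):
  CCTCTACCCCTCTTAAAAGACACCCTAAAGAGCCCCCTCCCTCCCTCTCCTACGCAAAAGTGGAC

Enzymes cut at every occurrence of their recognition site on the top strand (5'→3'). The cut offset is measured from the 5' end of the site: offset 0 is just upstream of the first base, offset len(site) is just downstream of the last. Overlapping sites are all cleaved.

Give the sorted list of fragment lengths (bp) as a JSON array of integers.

[4,4,4,7,8,8,8,8,14]

Per-enzyme occurrences:
  UxaIV (CCCT, off=3): starts [7, 22, 34, 38, 42, 64] → cuts [2, 10, 25, 37, 41, 45]
  YnoII (AAAG, off=3): starts [15, 26, 56] → cuts [18, 29, 59]

Pooled cuts: [2, 10, 18, 25, 29, 37, 41, 45, 59]

Fragment lengths:
  2→10: 8 bp
  10→18: 8 bp
  18→25: 7 bp
  25→29: 4 bp
  29→37: 8 bp
  37→41: 4 bp
  41→45: 4 bp
  45→59: 14 bp
  59→2 (wrap): 65-59+2 = 8 bp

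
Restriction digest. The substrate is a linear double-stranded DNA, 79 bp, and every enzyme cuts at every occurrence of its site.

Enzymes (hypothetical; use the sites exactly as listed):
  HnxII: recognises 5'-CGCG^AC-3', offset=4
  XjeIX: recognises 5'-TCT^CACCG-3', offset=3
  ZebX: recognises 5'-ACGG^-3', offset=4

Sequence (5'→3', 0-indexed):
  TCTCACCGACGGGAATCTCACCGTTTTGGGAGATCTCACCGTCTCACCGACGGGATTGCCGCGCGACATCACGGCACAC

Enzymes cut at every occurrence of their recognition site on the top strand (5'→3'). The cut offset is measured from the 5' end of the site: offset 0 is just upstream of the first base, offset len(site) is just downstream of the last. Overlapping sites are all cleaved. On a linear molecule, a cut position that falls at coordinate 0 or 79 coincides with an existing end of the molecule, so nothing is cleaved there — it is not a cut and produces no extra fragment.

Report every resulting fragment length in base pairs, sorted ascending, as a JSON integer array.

Site scan:
  HnxII CGCGAC/4: at [61] ⇒ [65]
  XjeIX TCTCACCG/3: at [0, 15, 33, 41] ⇒ [3, 18, 36, 44]
  ZebX ACGG/4: at [8, 49, 70] ⇒ [12, 53, 74]

Pooled cuts: [3, 12, 18, 36, 44, 53, 65, 74]

Fragments:
  [0,3): 3 bp
  [3,12): 9 bp
  [12,18): 6 bp
  [18,36): 18 bp
  [36,44): 8 bp
  [44,53): 9 bp
  [53,65): 12 bp
  [65,74): 9 bp
  [74,79): 5 bp

[3,5,6,8,9,9,9,12,18]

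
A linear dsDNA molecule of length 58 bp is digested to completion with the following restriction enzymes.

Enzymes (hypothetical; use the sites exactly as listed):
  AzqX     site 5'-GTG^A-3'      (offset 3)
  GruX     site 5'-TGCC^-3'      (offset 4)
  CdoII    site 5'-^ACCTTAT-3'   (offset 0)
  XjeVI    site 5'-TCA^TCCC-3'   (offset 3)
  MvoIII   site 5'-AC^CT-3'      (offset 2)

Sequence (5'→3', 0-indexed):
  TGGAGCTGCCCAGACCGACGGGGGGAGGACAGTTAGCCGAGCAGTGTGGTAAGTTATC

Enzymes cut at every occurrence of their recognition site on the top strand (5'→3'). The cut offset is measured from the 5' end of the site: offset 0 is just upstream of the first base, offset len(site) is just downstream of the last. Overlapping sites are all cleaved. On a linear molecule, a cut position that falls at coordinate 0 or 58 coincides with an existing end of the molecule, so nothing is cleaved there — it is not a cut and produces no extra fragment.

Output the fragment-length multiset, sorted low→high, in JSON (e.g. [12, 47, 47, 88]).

[10,48]

Scan for sites:
  AzqX (GTGA, off=3): no sites
  GruX (TGCC, off=4): starts [6] → cuts [10]
  CdoII (ACCTTAT, off=0): no sites
  XjeVI (TCATCCC, off=3): no sites
  MvoIII (ACCT, off=2): no sites

All cut coordinates (distinct, sorted): [10]

Fragments:
  [0,10): 10 bp
  [10,58): 48 bp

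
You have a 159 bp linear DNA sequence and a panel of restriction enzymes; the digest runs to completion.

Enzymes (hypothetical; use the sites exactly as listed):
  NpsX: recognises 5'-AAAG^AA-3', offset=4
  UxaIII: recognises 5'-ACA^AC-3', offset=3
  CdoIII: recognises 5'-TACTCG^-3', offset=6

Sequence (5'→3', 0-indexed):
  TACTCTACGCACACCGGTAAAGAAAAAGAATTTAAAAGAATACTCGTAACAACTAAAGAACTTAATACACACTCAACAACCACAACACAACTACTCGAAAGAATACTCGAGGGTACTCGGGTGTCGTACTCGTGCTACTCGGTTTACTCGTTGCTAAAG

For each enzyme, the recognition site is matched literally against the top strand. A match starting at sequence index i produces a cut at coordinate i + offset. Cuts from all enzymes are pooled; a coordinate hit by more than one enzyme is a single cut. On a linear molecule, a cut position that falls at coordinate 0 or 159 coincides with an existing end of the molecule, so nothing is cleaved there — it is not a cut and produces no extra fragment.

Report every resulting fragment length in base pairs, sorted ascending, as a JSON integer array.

[4,5,5,6,6,7,8,8,8,9,9,9,10,10,13,20,22]

Per-enzyme occurrences:
  NpsX AAAGAA/4: at [18, 24, 34, 54, 97] ⇒ [22, 28, 38, 58, 101]
  UxaIII ACAAC/3: at [48, 75, 81, 86] ⇒ [51, 78, 84, 89]
  CdoIII TACTCG/6: at [40, 91, 103, 113, 126, 135, 144] ⇒ [46, 97, 109, 119, 132, 141, 150]

All cut coordinates (distinct, sorted): [22, 28, 38, 46, 51, 58, 78, 84, 89, 97, 101, 109, 119, 132, 141, 150]

Fragments:
  [0,22): 22 bp
  [22,28): 6 bp
  [28,38): 10 bp
  [38,46): 8 bp
  [46,51): 5 bp
  [51,58): 7 bp
  [58,78): 20 bp
  [78,84): 6 bp
  [84,89): 5 bp
  [89,97): 8 bp
  [97,101): 4 bp
  [101,109): 8 bp
  [109,119): 10 bp
  [119,132): 13 bp
  [132,141): 9 bp
  [141,150): 9 bp
  [150,159): 9 bp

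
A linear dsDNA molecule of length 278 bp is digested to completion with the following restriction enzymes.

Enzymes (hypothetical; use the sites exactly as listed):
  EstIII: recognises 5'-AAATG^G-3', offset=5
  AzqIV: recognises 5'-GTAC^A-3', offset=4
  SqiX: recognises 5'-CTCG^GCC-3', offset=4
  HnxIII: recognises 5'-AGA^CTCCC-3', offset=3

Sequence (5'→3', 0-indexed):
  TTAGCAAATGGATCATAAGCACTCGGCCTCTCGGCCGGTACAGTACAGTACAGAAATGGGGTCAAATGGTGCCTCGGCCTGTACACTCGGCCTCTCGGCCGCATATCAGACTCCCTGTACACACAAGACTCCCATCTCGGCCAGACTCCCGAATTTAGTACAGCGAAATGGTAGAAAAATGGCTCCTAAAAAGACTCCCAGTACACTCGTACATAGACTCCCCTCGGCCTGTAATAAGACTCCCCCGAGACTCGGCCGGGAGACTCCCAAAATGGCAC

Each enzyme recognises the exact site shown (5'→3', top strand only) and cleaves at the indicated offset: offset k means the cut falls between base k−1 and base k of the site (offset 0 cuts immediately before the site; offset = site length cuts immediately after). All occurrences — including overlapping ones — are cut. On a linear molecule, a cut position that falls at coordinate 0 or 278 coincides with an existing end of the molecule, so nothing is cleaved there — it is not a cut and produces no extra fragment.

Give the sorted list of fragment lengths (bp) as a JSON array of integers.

Site scan:
  EstIII (AAATGG, off=5): starts [5, 53, 63, 165, 176, 269] → cuts [10, 58, 68, 170, 181, 274]
  AzqIV (GTACA, off=4): starts [37, 42, 47, 80, 116, 157, 200, 208] → cuts [41, 46, 51, 84, 120, 161, 204, 212]
  SqiX (CTCGGCC, off=4): starts [21, 29, 72, 85, 93, 135, 222, 250] → cuts [25, 33, 76, 89, 97, 139, 226, 254]
  HnxIII (AGACTCCC, off=3): starts [107, 125, 142, 191, 214, 236, 260] → cuts [110, 128, 145, 194, 217, 239, 263]

Pooled cuts: [10, 25, 33, 41, 46, 51, 58, 68, 76, 84, 89, 97, 110, 120, 128, 139, 145, 161, 170, 181, 194, 204, 212, 217, 226, 239, 254, 263, 274]

Fragments:
  [0,10): 10 bp
  [10,25): 15 bp
  [25,33): 8 bp
  [33,41): 8 bp
  [41,46): 5 bp
  [46,51): 5 bp
  [51,58): 7 bp
  [58,68): 10 bp
  [68,76): 8 bp
  [76,84): 8 bp
  [84,89): 5 bp
  [89,97): 8 bp
  [97,110): 13 bp
  [110,120): 10 bp
  [120,128): 8 bp
  [128,139): 11 bp
  [139,145): 6 bp
  [145,161): 16 bp
  [161,170): 9 bp
  [170,181): 11 bp
  [181,194): 13 bp
  [194,204): 10 bp
  [204,212): 8 bp
  [212,217): 5 bp
  [217,226): 9 bp
  [226,239): 13 bp
  [239,254): 15 bp
  [254,263): 9 bp
  [263,274): 11 bp
  [274,278): 4 bp

[4,5,5,5,5,6,7,8,8,8,8,8,8,8,9,9,9,10,10,10,10,11,11,11,13,13,13,15,15,16]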